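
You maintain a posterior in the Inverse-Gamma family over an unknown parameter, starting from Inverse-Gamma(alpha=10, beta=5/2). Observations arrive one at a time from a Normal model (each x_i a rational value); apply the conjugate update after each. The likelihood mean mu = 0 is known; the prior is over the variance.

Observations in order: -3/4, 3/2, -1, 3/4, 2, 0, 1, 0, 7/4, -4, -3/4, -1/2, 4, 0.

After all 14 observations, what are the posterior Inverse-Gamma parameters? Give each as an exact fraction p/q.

obs 1: x=-3/4 → posterior Inverse-Gamma(21/2, 89/32)
obs 2: x=3/2 → posterior Inverse-Gamma(11, 125/32)
obs 3: x=-1 → posterior Inverse-Gamma(23/2, 141/32)
obs 4: x=3/4 → posterior Inverse-Gamma(12, 75/16)
obs 5: x=2 → posterior Inverse-Gamma(25/2, 107/16)
obs 6: x=0 → posterior Inverse-Gamma(13, 107/16)
obs 7: x=1 → posterior Inverse-Gamma(27/2, 115/16)
obs 8: x=0 → posterior Inverse-Gamma(14, 115/16)
obs 9: x=7/4 → posterior Inverse-Gamma(29/2, 279/32)
obs 10: x=-4 → posterior Inverse-Gamma(15, 535/32)
obs 11: x=-3/4 → posterior Inverse-Gamma(31/2, 17)
obs 12: x=-1/2 → posterior Inverse-Gamma(16, 137/8)
obs 13: x=4 → posterior Inverse-Gamma(33/2, 201/8)
obs 14: x=0 → posterior Inverse-Gamma(17, 201/8)

alpha=17, beta=201/8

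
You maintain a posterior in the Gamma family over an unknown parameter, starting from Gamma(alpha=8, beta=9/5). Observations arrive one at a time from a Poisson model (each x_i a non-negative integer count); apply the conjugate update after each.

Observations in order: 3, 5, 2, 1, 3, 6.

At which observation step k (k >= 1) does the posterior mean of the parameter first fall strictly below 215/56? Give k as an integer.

obs 1: x=3 → posterior Gamma(11, 14/5)
obs 2: x=5 → posterior Gamma(16, 19/5)
obs 3: x=2 → posterior Gamma(18, 24/5)
obs 4: x=1 → posterior Gamma(19, 29/5)
obs 5: x=3 → posterior Gamma(22, 34/5)
obs 6: x=6 → posterior Gamma(28, 39/5)

k = 3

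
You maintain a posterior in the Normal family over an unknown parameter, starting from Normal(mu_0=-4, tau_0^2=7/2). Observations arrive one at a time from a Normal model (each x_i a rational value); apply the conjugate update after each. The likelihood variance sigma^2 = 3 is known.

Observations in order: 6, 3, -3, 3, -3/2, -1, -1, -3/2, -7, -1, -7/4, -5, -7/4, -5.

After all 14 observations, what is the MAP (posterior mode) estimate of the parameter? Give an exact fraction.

obs 1: x=6 → posterior Normal(18/13, 21/13)
obs 2: x=3 → posterior Normal(39/20, 21/20)
obs 3: x=-3 → posterior Normal(2/3, 7/9)
obs 4: x=3 → posterior Normal(39/34, 21/34)
obs 5: x=-3/2 → posterior Normal(57/82, 21/41)
obs 6: x=-1 → posterior Normal(43/96, 7/16)
obs 7: x=-1 → posterior Normal(29/110, 21/55)
obs 8: x=-3/2 → posterior Normal(2/31, 21/62)
obs 9: x=-7 → posterior Normal(-15/23, 7/23)
obs 10: x=-1 → posterior Normal(-13/19, 21/76)
obs 11: x=-7/4 → posterior Normal(-257/332, 21/83)
obs 12: x=-5 → posterior Normal(-397/360, 7/30)
obs 13: x=-7/4 → posterior Normal(-223/194, 21/97)
obs 14: x=-5 → posterior Normal(-293/208, 21/104)

-293/208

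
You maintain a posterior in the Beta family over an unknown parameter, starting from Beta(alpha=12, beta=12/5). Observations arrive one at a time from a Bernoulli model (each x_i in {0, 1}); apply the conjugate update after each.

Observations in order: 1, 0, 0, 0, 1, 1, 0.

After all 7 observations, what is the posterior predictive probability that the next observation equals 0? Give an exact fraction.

obs 1: x=1 → posterior Beta(13, 12/5)
obs 2: x=0 → posterior Beta(13, 17/5)
obs 3: x=0 → posterior Beta(13, 22/5)
obs 4: x=0 → posterior Beta(13, 27/5)
obs 5: x=1 → posterior Beta(14, 27/5)
obs 6: x=1 → posterior Beta(15, 27/5)
obs 7: x=0 → posterior Beta(15, 32/5)

32/107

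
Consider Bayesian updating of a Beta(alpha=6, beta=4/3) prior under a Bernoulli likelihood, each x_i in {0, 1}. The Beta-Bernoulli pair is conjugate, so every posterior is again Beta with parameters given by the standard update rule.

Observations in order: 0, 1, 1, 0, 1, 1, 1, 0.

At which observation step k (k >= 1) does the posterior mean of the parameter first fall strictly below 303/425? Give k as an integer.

k = 4

obs 1: x=0 → posterior Beta(6, 7/3)
obs 2: x=1 → posterior Beta(7, 7/3)
obs 3: x=1 → posterior Beta(8, 7/3)
obs 4: x=0 → posterior Beta(8, 10/3)
obs 5: x=1 → posterior Beta(9, 10/3)
obs 6: x=1 → posterior Beta(10, 10/3)
obs 7: x=1 → posterior Beta(11, 10/3)
obs 8: x=0 → posterior Beta(11, 13/3)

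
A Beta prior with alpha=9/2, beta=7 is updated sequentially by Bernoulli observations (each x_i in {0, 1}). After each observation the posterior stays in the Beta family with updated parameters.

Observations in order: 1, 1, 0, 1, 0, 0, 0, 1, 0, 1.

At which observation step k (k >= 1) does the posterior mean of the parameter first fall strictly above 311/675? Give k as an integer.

k = 2

obs 1: x=1 → posterior Beta(11/2, 7)
obs 2: x=1 → posterior Beta(13/2, 7)
obs 3: x=0 → posterior Beta(13/2, 8)
obs 4: x=1 → posterior Beta(15/2, 8)
obs 5: x=0 → posterior Beta(15/2, 9)
obs 6: x=0 → posterior Beta(15/2, 10)
obs 7: x=0 → posterior Beta(15/2, 11)
obs 8: x=1 → posterior Beta(17/2, 11)
obs 9: x=0 → posterior Beta(17/2, 12)
obs 10: x=1 → posterior Beta(19/2, 12)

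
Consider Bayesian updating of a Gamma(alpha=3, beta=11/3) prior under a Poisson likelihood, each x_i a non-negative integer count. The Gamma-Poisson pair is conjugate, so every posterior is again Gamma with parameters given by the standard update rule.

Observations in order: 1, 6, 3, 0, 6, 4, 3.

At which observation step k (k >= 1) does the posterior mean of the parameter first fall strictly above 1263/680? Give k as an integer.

k = 3

obs 1: x=1 → posterior Gamma(4, 14/3)
obs 2: x=6 → posterior Gamma(10, 17/3)
obs 3: x=3 → posterior Gamma(13, 20/3)
obs 4: x=0 → posterior Gamma(13, 23/3)
obs 5: x=6 → posterior Gamma(19, 26/3)
obs 6: x=4 → posterior Gamma(23, 29/3)
obs 7: x=3 → posterior Gamma(26, 32/3)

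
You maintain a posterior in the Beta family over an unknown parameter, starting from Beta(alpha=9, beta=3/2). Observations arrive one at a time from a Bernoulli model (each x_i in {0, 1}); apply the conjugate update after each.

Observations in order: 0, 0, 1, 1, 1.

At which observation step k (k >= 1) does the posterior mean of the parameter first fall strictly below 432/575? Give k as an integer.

obs 1: x=0 → posterior Beta(9, 5/2)
obs 2: x=0 → posterior Beta(9, 7/2)
obs 3: x=1 → posterior Beta(10, 7/2)
obs 4: x=1 → posterior Beta(11, 7/2)
obs 5: x=1 → posterior Beta(12, 7/2)

k = 2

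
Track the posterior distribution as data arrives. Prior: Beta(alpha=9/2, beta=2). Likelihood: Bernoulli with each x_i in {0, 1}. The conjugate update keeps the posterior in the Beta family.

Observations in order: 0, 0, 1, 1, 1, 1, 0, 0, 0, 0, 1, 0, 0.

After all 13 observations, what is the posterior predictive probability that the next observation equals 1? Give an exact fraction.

19/39

obs 1: x=0 → posterior Beta(9/2, 3)
obs 2: x=0 → posterior Beta(9/2, 4)
obs 3: x=1 → posterior Beta(11/2, 4)
obs 4: x=1 → posterior Beta(13/2, 4)
obs 5: x=1 → posterior Beta(15/2, 4)
obs 6: x=1 → posterior Beta(17/2, 4)
obs 7: x=0 → posterior Beta(17/2, 5)
obs 8: x=0 → posterior Beta(17/2, 6)
obs 9: x=0 → posterior Beta(17/2, 7)
obs 10: x=0 → posterior Beta(17/2, 8)
obs 11: x=1 → posterior Beta(19/2, 8)
obs 12: x=0 → posterior Beta(19/2, 9)
obs 13: x=0 → posterior Beta(19/2, 10)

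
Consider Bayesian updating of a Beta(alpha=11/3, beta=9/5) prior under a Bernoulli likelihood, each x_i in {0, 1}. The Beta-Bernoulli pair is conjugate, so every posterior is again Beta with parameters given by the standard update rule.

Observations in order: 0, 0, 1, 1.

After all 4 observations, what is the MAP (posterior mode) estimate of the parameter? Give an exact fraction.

obs 1: x=0 → posterior Beta(11/3, 14/5)
obs 2: x=0 → posterior Beta(11/3, 19/5)
obs 3: x=1 → posterior Beta(14/3, 19/5)
obs 4: x=1 → posterior Beta(17/3, 19/5)

5/8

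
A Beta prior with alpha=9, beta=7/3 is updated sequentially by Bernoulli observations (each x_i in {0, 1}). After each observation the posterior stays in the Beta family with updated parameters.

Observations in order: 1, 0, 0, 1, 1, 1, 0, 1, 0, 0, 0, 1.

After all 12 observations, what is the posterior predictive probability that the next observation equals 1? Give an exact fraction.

obs 1: x=1 → posterior Beta(10, 7/3)
obs 2: x=0 → posterior Beta(10, 10/3)
obs 3: x=0 → posterior Beta(10, 13/3)
obs 4: x=1 → posterior Beta(11, 13/3)
obs 5: x=1 → posterior Beta(12, 13/3)
obs 6: x=1 → posterior Beta(13, 13/3)
obs 7: x=0 → posterior Beta(13, 16/3)
obs 8: x=1 → posterior Beta(14, 16/3)
obs 9: x=0 → posterior Beta(14, 19/3)
obs 10: x=0 → posterior Beta(14, 22/3)
obs 11: x=0 → posterior Beta(14, 25/3)
obs 12: x=1 → posterior Beta(15, 25/3)

9/14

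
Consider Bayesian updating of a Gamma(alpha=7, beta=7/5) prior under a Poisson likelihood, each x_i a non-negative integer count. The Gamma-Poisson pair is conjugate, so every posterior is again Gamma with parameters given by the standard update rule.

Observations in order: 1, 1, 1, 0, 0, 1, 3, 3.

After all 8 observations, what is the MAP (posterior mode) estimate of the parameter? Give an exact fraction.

80/47

obs 1: x=1 → posterior Gamma(8, 12/5)
obs 2: x=1 → posterior Gamma(9, 17/5)
obs 3: x=1 → posterior Gamma(10, 22/5)
obs 4: x=0 → posterior Gamma(10, 27/5)
obs 5: x=0 → posterior Gamma(10, 32/5)
obs 6: x=1 → posterior Gamma(11, 37/5)
obs 7: x=3 → posterior Gamma(14, 42/5)
obs 8: x=3 → posterior Gamma(17, 47/5)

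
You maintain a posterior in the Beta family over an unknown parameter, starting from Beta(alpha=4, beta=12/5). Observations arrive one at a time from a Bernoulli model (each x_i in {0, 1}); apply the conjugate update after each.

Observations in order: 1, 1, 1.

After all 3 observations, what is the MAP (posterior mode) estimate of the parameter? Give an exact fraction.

obs 1: x=1 → posterior Beta(5, 12/5)
obs 2: x=1 → posterior Beta(6, 12/5)
obs 3: x=1 → posterior Beta(7, 12/5)

30/37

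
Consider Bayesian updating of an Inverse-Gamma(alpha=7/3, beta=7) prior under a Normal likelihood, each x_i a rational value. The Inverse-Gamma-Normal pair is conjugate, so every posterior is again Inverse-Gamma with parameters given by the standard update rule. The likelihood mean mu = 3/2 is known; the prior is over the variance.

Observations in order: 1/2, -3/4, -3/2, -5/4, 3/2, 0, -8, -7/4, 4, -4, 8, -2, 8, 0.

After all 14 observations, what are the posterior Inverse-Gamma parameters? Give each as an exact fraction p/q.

obs 1: x=1/2 → posterior Inverse-Gamma(17/6, 15/2)
obs 2: x=-3/4 → posterior Inverse-Gamma(10/3, 321/32)
obs 3: x=-3/2 → posterior Inverse-Gamma(23/6, 465/32)
obs 4: x=-5/4 → posterior Inverse-Gamma(13/3, 293/16)
obs 5: x=3/2 → posterior Inverse-Gamma(29/6, 293/16)
obs 6: x=0 → posterior Inverse-Gamma(16/3, 311/16)
obs 7: x=-8 → posterior Inverse-Gamma(35/6, 1033/16)
obs 8: x=-7/4 → posterior Inverse-Gamma(19/3, 2235/32)
obs 9: x=4 → posterior Inverse-Gamma(41/6, 2335/32)
obs 10: x=-4 → posterior Inverse-Gamma(22/3, 2819/32)
obs 11: x=8 → posterior Inverse-Gamma(47/6, 3495/32)
obs 12: x=-2 → posterior Inverse-Gamma(25/3, 3691/32)
obs 13: x=8 → posterior Inverse-Gamma(53/6, 4367/32)
obs 14: x=0 → posterior Inverse-Gamma(28/3, 4403/32)

alpha=28/3, beta=4403/32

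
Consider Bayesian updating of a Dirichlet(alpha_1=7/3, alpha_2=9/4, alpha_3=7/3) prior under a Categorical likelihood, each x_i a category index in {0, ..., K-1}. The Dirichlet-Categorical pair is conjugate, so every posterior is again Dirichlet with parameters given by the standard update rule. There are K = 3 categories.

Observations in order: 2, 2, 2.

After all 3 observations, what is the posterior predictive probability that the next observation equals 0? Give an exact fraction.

4/17

obs 1: x=2 → posterior Dirichlet(7/3, 9/4, 10/3)
obs 2: x=2 → posterior Dirichlet(7/3, 9/4, 13/3)
obs 3: x=2 → posterior Dirichlet(7/3, 9/4, 16/3)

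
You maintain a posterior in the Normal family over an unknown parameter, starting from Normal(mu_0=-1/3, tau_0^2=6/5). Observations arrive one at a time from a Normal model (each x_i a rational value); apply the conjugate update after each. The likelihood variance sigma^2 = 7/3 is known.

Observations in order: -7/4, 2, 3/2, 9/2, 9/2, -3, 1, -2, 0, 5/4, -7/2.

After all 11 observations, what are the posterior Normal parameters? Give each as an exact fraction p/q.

obs 1: x=-7/4 → posterior Normal(-259/318, 42/53)
obs 2: x=2 → posterior Normal(-43/426, 42/71)
obs 3: x=3/2 → posterior Normal(119/534, 42/89)
obs 4: x=9/2 → posterior Normal(605/642, 42/107)
obs 5: x=9/2 → posterior Normal(1091/750, 42/125)
obs 6: x=-3 → posterior Normal(59/66, 42/143)
obs 7: x=1 → posterior Normal(125/138, 6/23)
obs 8: x=-2 → posterior Normal(659/1074, 42/179)
obs 9: x=0 → posterior Normal(659/1182, 42/197)
obs 10: x=5/4 → posterior Normal(397/645, 42/215)
obs 11: x=-7/2 → posterior Normal(208/699, 42/233)

mu_0=208/699, tau_0^2=42/233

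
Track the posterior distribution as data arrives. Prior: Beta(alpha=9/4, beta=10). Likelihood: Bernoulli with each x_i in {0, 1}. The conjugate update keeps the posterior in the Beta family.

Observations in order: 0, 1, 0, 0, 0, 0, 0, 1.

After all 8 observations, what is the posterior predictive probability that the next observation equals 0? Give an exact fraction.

obs 1: x=0 → posterior Beta(9/4, 11)
obs 2: x=1 → posterior Beta(13/4, 11)
obs 3: x=0 → posterior Beta(13/4, 12)
obs 4: x=0 → posterior Beta(13/4, 13)
obs 5: x=0 → posterior Beta(13/4, 14)
obs 6: x=0 → posterior Beta(13/4, 15)
obs 7: x=0 → posterior Beta(13/4, 16)
obs 8: x=1 → posterior Beta(17/4, 16)

64/81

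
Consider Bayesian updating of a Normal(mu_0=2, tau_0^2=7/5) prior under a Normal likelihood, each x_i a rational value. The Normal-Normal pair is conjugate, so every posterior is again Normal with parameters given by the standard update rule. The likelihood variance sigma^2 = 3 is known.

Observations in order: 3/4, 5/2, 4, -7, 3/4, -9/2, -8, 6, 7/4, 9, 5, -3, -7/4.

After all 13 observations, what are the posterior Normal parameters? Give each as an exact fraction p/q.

mu_0=137/212, tau_0^2=21/106

obs 1: x=3/4 → posterior Normal(141/88, 21/22)
obs 2: x=5/2 → posterior Normal(211/116, 21/29)
obs 3: x=4 → posterior Normal(323/144, 7/12)
obs 4: x=-7 → posterior Normal(127/172, 21/43)
obs 5: x=3/4 → posterior Normal(37/50, 21/50)
obs 6: x=-9/2 → posterior Normal(11/114, 7/19)
obs 7: x=-8 → posterior Normal(-101/128, 21/64)
obs 8: x=6 → posterior Normal(-17/142, 21/71)
obs 9: x=7/4 → posterior Normal(5/104, 7/26)
obs 10: x=9 → posterior Normal(267/340, 21/85)
obs 11: x=5 → posterior Normal(407/368, 21/92)
obs 12: x=-3 → posterior Normal(323/396, 7/33)
obs 13: x=-7/4 → posterior Normal(137/212, 21/106)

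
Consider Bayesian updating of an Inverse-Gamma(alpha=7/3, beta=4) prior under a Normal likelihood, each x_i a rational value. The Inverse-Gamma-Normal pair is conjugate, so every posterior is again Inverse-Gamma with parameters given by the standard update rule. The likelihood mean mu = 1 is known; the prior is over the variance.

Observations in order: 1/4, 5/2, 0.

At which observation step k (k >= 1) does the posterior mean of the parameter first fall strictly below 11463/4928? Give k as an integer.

k = 2

obs 1: x=1/4 → posterior Inverse-Gamma(17/6, 137/32)
obs 2: x=5/2 → posterior Inverse-Gamma(10/3, 173/32)
obs 3: x=0 → posterior Inverse-Gamma(23/6, 189/32)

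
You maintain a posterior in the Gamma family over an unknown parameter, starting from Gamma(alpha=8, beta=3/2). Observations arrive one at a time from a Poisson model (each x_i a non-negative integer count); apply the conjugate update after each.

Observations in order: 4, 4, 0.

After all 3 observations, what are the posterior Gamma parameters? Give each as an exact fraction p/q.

obs 1: x=4 → posterior Gamma(12, 5/2)
obs 2: x=4 → posterior Gamma(16, 7/2)
obs 3: x=0 → posterior Gamma(16, 9/2)

alpha=16, beta=9/2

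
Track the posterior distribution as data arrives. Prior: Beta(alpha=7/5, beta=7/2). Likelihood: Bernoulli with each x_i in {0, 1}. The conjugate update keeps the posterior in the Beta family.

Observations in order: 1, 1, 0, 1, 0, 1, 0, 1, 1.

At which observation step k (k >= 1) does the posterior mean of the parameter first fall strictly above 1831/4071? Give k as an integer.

obs 1: x=1 → posterior Beta(12/5, 7/2)
obs 2: x=1 → posterior Beta(17/5, 7/2)
obs 3: x=0 → posterior Beta(17/5, 9/2)
obs 4: x=1 → posterior Beta(22/5, 9/2)
obs 5: x=0 → posterior Beta(22/5, 11/2)
obs 6: x=1 → posterior Beta(27/5, 11/2)
obs 7: x=0 → posterior Beta(27/5, 13/2)
obs 8: x=1 → posterior Beta(32/5, 13/2)
obs 9: x=1 → posterior Beta(37/5, 13/2)

k = 2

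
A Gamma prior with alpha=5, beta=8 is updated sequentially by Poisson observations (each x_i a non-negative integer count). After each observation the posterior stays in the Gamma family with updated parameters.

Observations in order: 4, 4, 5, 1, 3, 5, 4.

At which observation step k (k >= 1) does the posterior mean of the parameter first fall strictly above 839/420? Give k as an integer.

k = 7

obs 1: x=4 → posterior Gamma(9, 9)
obs 2: x=4 → posterior Gamma(13, 10)
obs 3: x=5 → posterior Gamma(18, 11)
obs 4: x=1 → posterior Gamma(19, 12)
obs 5: x=3 → posterior Gamma(22, 13)
obs 6: x=5 → posterior Gamma(27, 14)
obs 7: x=4 → posterior Gamma(31, 15)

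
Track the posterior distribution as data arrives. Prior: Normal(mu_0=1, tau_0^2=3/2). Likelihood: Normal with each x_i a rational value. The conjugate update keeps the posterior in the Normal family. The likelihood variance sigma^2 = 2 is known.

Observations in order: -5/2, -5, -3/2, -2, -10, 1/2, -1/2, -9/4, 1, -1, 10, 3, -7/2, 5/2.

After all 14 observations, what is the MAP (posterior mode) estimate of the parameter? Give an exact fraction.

obs 1: x=-5/2 → posterior Normal(-1/2, 6/7)
obs 2: x=-5 → posterior Normal(-37/20, 3/5)
obs 3: x=-3/2 → posterior Normal(-23/13, 6/13)
obs 4: x=-2 → posterior Normal(-29/16, 3/8)
obs 5: x=-10 → posterior Normal(-59/19, 6/19)
obs 6: x=1/2 → posterior Normal(-115/44, 3/11)
obs 7: x=-1/2 → posterior Normal(-59/25, 6/25)
obs 8: x=-9/4 → posterior Normal(-263/112, 3/14)
obs 9: x=1 → posterior Normal(-251/124, 6/31)
obs 10: x=-1 → posterior Normal(-263/136, 3/17)
obs 11: x=10 → posterior Normal(-143/148, 6/37)
obs 12: x=3 → posterior Normal(-107/160, 3/20)
obs 13: x=-7/2 → posterior Normal(-149/172, 6/43)
obs 14: x=5/2 → posterior Normal(-119/184, 3/23)

-119/184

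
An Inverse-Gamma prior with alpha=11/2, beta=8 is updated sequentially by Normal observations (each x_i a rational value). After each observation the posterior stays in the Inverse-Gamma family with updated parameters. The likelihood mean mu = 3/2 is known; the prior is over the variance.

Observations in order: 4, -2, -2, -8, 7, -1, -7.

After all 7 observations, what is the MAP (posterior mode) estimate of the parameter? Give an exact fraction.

obs 1: x=4 → posterior Inverse-Gamma(6, 89/8)
obs 2: x=-2 → posterior Inverse-Gamma(13/2, 69/4)
obs 3: x=-2 → posterior Inverse-Gamma(7, 187/8)
obs 4: x=-8 → posterior Inverse-Gamma(15/2, 137/2)
obs 5: x=7 → posterior Inverse-Gamma(8, 669/8)
obs 6: x=-1 → posterior Inverse-Gamma(17/2, 347/4)
obs 7: x=-7 → posterior Inverse-Gamma(9, 983/8)

983/80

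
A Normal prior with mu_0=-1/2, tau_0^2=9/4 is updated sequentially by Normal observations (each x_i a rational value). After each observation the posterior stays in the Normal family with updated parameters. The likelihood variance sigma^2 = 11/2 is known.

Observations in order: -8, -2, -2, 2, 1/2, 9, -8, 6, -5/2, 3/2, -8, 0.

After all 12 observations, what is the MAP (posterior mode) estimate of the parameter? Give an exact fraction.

obs 1: x=-8 → posterior Normal(-83/31, 99/62)
obs 2: x=-2 → posterior Normal(-101/40, 99/80)
obs 3: x=-2 → posterior Normal(-17/7, 99/98)
obs 4: x=2 → posterior Normal(-101/58, 99/116)
obs 5: x=1/2 → posterior Normal(-193/134, 99/134)
obs 6: x=9 → posterior Normal(-31/152, 99/152)
obs 7: x=-8 → posterior Normal(-35/34, 99/170)
obs 8: x=6 → posterior Normal(-67/188, 99/188)
obs 9: x=-5/2 → posterior Normal(-56/103, 99/206)
obs 10: x=3/2 → posterior Normal(-85/224, 99/224)
obs 11: x=-8 → posterior Normal(-229/242, 9/22)
obs 12: x=0 → posterior Normal(-229/260, 99/260)

-229/260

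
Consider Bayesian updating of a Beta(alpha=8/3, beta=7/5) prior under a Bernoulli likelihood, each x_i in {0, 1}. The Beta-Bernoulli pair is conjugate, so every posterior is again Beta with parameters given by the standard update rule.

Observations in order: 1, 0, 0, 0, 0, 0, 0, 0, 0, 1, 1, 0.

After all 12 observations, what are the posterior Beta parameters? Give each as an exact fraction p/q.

alpha=17/3, beta=52/5

obs 1: x=1 → posterior Beta(11/3, 7/5)
obs 2: x=0 → posterior Beta(11/3, 12/5)
obs 3: x=0 → posterior Beta(11/3, 17/5)
obs 4: x=0 → posterior Beta(11/3, 22/5)
obs 5: x=0 → posterior Beta(11/3, 27/5)
obs 6: x=0 → posterior Beta(11/3, 32/5)
obs 7: x=0 → posterior Beta(11/3, 37/5)
obs 8: x=0 → posterior Beta(11/3, 42/5)
obs 9: x=0 → posterior Beta(11/3, 47/5)
obs 10: x=1 → posterior Beta(14/3, 47/5)
obs 11: x=1 → posterior Beta(17/3, 47/5)
obs 12: x=0 → posterior Beta(17/3, 52/5)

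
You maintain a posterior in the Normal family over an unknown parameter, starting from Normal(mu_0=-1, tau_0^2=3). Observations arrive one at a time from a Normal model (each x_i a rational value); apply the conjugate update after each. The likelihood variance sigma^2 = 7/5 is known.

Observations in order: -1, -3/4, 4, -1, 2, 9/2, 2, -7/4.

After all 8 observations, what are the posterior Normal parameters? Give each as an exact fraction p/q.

obs 1: x=-1 → posterior Normal(-1, 21/22)
obs 2: x=-3/4 → posterior Normal(-133/148, 21/37)
obs 3: x=4 → posterior Normal(107/208, 21/52)
obs 4: x=-1 → posterior Normal(47/268, 21/67)
obs 5: x=2 → posterior Normal(167/328, 21/82)
obs 6: x=9/2 → posterior Normal(437/388, 21/97)
obs 7: x=2 → posterior Normal(557/448, 3/16)
obs 8: x=-7/4 → posterior Normal(113/127, 21/127)

mu_0=113/127, tau_0^2=21/127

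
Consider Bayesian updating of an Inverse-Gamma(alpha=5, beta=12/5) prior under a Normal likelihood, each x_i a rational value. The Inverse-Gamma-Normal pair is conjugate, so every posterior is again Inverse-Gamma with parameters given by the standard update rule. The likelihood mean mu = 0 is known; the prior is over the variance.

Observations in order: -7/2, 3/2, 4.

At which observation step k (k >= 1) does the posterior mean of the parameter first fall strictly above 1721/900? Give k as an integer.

obs 1: x=-7/2 → posterior Inverse-Gamma(11/2, 341/40)
obs 2: x=3/2 → posterior Inverse-Gamma(6, 193/20)
obs 3: x=4 → posterior Inverse-Gamma(13/2, 353/20)

k = 2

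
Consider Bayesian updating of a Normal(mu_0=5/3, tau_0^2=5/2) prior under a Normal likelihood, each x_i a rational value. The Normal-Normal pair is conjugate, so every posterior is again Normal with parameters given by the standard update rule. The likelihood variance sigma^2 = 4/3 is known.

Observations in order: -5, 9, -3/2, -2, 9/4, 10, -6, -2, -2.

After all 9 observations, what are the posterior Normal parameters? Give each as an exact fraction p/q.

obs 1: x=-5 → posterior Normal(-185/69, 20/23)
obs 2: x=9 → posterior Normal(110/57, 10/19)
obs 3: x=-3/2 → posterior Normal(305/318, 20/53)
obs 4: x=-2 → posterior Normal(125/408, 5/17)
obs 5: x=9/4 → posterior Normal(655/996, 20/83)
obs 6: x=10 → posterior Normal(2455/1176, 10/49)
obs 7: x=-6 → posterior Normal(1375/1356, 20/113)
obs 8: x=-2 → posterior Normal(1015/1536, 5/32)
obs 9: x=-2 → posterior Normal(655/1716, 20/143)

mu_0=655/1716, tau_0^2=20/143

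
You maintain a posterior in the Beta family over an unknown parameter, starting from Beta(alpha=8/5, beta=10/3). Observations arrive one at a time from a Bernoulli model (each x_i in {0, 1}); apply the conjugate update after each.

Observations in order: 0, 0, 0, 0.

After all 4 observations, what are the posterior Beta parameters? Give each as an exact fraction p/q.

obs 1: x=0 → posterior Beta(8/5, 13/3)
obs 2: x=0 → posterior Beta(8/5, 16/3)
obs 3: x=0 → posterior Beta(8/5, 19/3)
obs 4: x=0 → posterior Beta(8/5, 22/3)

alpha=8/5, beta=22/3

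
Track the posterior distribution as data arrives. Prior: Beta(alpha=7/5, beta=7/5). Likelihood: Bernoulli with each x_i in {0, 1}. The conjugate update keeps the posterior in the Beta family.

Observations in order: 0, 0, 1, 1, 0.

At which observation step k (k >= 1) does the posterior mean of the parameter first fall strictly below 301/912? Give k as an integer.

obs 1: x=0 → posterior Beta(7/5, 12/5)
obs 2: x=0 → posterior Beta(7/5, 17/5)
obs 3: x=1 → posterior Beta(12/5, 17/5)
obs 4: x=1 → posterior Beta(17/5, 17/5)
obs 5: x=0 → posterior Beta(17/5, 22/5)

k = 2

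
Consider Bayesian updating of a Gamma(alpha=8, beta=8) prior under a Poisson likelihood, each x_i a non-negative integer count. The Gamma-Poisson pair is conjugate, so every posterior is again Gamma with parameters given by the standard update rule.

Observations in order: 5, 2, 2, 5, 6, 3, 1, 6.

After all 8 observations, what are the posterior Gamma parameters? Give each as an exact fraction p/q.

alpha=38, beta=16

obs 1: x=5 → posterior Gamma(13, 9)
obs 2: x=2 → posterior Gamma(15, 10)
obs 3: x=2 → posterior Gamma(17, 11)
obs 4: x=5 → posterior Gamma(22, 12)
obs 5: x=6 → posterior Gamma(28, 13)
obs 6: x=3 → posterior Gamma(31, 14)
obs 7: x=1 → posterior Gamma(32, 15)
obs 8: x=6 → posterior Gamma(38, 16)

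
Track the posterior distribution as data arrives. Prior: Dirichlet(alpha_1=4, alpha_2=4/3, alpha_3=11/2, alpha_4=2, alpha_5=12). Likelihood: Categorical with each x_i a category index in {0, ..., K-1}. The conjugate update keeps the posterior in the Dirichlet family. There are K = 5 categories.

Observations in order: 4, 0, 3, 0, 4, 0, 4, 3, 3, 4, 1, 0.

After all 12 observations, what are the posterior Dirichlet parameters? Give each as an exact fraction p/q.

alpha_1=8, alpha_2=7/3, alpha_3=11/2, alpha_4=5, alpha_5=16

obs 1: x=4 → posterior Dirichlet(4, 4/3, 11/2, 2, 13)
obs 2: x=0 → posterior Dirichlet(5, 4/3, 11/2, 2, 13)
obs 3: x=3 → posterior Dirichlet(5, 4/3, 11/2, 3, 13)
obs 4: x=0 → posterior Dirichlet(6, 4/3, 11/2, 3, 13)
obs 5: x=4 → posterior Dirichlet(6, 4/3, 11/2, 3, 14)
obs 6: x=0 → posterior Dirichlet(7, 4/3, 11/2, 3, 14)
obs 7: x=4 → posterior Dirichlet(7, 4/3, 11/2, 3, 15)
obs 8: x=3 → posterior Dirichlet(7, 4/3, 11/2, 4, 15)
obs 9: x=3 → posterior Dirichlet(7, 4/3, 11/2, 5, 15)
obs 10: x=4 → posterior Dirichlet(7, 4/3, 11/2, 5, 16)
obs 11: x=1 → posterior Dirichlet(7, 7/3, 11/2, 5, 16)
obs 12: x=0 → posterior Dirichlet(8, 7/3, 11/2, 5, 16)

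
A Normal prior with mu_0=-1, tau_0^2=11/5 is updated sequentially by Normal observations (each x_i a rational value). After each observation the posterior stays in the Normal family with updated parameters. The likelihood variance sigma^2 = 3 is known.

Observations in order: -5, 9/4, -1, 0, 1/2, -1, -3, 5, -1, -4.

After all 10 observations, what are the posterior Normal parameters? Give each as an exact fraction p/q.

obs 1: x=-5 → posterior Normal(-35/13, 33/26)
obs 2: x=9/4 → posterior Normal(-181/148, 33/37)
obs 3: x=-1 → posterior Normal(-75/64, 11/16)
obs 4: x=0 → posterior Normal(-225/236, 33/59)
obs 5: x=1/2 → posterior Normal(-29/40, 33/70)
obs 6: x=-1 → posterior Normal(-247/324, 11/27)
obs 7: x=-3 → posterior Normal(-379/368, 33/92)
obs 8: x=5 → posterior Normal(-159/412, 33/103)
obs 9: x=-1 → posterior Normal(-203/456, 11/38)
obs 10: x=-4 → posterior Normal(-379/500, 33/125)

mu_0=-379/500, tau_0^2=33/125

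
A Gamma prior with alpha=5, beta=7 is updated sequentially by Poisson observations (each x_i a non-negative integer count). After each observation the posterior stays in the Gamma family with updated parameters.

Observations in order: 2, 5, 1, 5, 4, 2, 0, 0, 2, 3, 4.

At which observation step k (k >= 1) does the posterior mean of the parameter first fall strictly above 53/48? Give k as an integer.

k = 2

obs 1: x=2 → posterior Gamma(7, 8)
obs 2: x=5 → posterior Gamma(12, 9)
obs 3: x=1 → posterior Gamma(13, 10)
obs 4: x=5 → posterior Gamma(18, 11)
obs 5: x=4 → posterior Gamma(22, 12)
obs 6: x=2 → posterior Gamma(24, 13)
obs 7: x=0 → posterior Gamma(24, 14)
obs 8: x=0 → posterior Gamma(24, 15)
obs 9: x=2 → posterior Gamma(26, 16)
obs 10: x=3 → posterior Gamma(29, 17)
obs 11: x=4 → posterior Gamma(33, 18)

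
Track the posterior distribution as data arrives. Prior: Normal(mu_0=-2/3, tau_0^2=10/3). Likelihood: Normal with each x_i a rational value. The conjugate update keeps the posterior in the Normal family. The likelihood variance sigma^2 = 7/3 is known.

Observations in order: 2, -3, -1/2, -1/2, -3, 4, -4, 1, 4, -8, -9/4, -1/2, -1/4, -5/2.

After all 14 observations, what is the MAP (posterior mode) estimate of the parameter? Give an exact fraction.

-419/441

obs 1: x=2 → posterior Normal(46/51, 70/51)
obs 2: x=-3 → posterior Normal(-44/81, 70/81)
obs 3: x=-1/2 → posterior Normal(-59/111, 70/111)
obs 4: x=-1/2 → posterior Normal(-74/141, 70/141)
obs 5: x=-3 → posterior Normal(-164/171, 70/171)
obs 6: x=4 → posterior Normal(-44/201, 70/201)
obs 7: x=-4 → posterior Normal(-164/231, 10/33)
obs 8: x=1 → posterior Normal(-134/261, 70/261)
obs 9: x=4 → posterior Normal(-14/291, 70/291)
obs 10: x=-8 → posterior Normal(-254/321, 70/321)
obs 11: x=-9/4 → posterior Normal(-643/702, 70/351)
obs 12: x=-1/2 → posterior Normal(-673/762, 70/381)
obs 13: x=-1/4 → posterior Normal(-344/411, 70/411)
obs 14: x=-5/2 → posterior Normal(-419/441, 10/63)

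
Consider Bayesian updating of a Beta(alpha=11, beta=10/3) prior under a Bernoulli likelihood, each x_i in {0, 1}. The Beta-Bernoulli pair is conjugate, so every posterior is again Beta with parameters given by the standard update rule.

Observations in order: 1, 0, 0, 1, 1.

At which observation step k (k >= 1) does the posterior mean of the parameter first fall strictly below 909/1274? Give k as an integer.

obs 1: x=1 → posterior Beta(12, 10/3)
obs 2: x=0 → posterior Beta(12, 13/3)
obs 3: x=0 → posterior Beta(12, 16/3)
obs 4: x=1 → posterior Beta(13, 16/3)
obs 5: x=1 → posterior Beta(14, 16/3)

k = 3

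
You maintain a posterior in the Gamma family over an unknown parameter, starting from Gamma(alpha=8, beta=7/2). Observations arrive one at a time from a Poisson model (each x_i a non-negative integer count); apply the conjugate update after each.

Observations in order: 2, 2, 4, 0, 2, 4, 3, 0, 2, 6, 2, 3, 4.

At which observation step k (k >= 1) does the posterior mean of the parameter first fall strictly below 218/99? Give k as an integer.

k = 2

obs 1: x=2 → posterior Gamma(10, 9/2)
obs 2: x=2 → posterior Gamma(12, 11/2)
obs 3: x=4 → posterior Gamma(16, 13/2)
obs 4: x=0 → posterior Gamma(16, 15/2)
obs 5: x=2 → posterior Gamma(18, 17/2)
obs 6: x=4 → posterior Gamma(22, 19/2)
obs 7: x=3 → posterior Gamma(25, 21/2)
obs 8: x=0 → posterior Gamma(25, 23/2)
obs 9: x=2 → posterior Gamma(27, 25/2)
obs 10: x=6 → posterior Gamma(33, 27/2)
obs 11: x=2 → posterior Gamma(35, 29/2)
obs 12: x=3 → posterior Gamma(38, 31/2)
obs 13: x=4 → posterior Gamma(42, 33/2)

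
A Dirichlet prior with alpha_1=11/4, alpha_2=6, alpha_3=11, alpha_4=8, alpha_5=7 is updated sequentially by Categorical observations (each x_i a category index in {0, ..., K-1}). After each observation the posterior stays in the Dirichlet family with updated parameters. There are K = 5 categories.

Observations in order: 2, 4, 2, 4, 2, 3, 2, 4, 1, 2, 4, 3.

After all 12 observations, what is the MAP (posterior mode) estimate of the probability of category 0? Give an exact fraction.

7/167

obs 1: x=2 → posterior Dirichlet(11/4, 6, 12, 8, 7)
obs 2: x=4 → posterior Dirichlet(11/4, 6, 12, 8, 8)
obs 3: x=2 → posterior Dirichlet(11/4, 6, 13, 8, 8)
obs 4: x=4 → posterior Dirichlet(11/4, 6, 13, 8, 9)
obs 5: x=2 → posterior Dirichlet(11/4, 6, 14, 8, 9)
obs 6: x=3 → posterior Dirichlet(11/4, 6, 14, 9, 9)
obs 7: x=2 → posterior Dirichlet(11/4, 6, 15, 9, 9)
obs 8: x=4 → posterior Dirichlet(11/4, 6, 15, 9, 10)
obs 9: x=1 → posterior Dirichlet(11/4, 7, 15, 9, 10)
obs 10: x=2 → posterior Dirichlet(11/4, 7, 16, 9, 10)
obs 11: x=4 → posterior Dirichlet(11/4, 7, 16, 9, 11)
obs 12: x=3 → posterior Dirichlet(11/4, 7, 16, 10, 11)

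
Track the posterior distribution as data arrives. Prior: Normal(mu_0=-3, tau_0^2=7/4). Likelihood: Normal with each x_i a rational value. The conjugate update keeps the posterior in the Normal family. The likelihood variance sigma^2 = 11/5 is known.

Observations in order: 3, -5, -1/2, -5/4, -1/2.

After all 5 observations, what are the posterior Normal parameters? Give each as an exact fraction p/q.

mu_0=-1123/876, tau_0^2=77/219

obs 1: x=3 → posterior Normal(-27/79, 77/79)
obs 2: x=-5 → posterior Normal(-101/57, 77/114)
obs 3: x=-1/2 → posterior Normal(-439/298, 77/149)
obs 4: x=-5/4 → posterior Normal(-1053/736, 77/184)
obs 5: x=-1/2 → posterior Normal(-1123/876, 77/219)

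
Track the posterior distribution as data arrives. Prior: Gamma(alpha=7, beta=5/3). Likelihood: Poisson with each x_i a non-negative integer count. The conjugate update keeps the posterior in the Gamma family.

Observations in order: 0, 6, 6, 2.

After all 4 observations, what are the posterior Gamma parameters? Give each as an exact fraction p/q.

alpha=21, beta=17/3

obs 1: x=0 → posterior Gamma(7, 8/3)
obs 2: x=6 → posterior Gamma(13, 11/3)
obs 3: x=6 → posterior Gamma(19, 14/3)
obs 4: x=2 → posterior Gamma(21, 17/3)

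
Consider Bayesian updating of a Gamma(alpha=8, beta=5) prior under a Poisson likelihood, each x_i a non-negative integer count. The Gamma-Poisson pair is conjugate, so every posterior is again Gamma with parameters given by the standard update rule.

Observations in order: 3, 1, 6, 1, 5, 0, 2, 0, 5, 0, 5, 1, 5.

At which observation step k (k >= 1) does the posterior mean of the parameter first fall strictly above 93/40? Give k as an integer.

obs 1: x=3 → posterior Gamma(11, 6)
obs 2: x=1 → posterior Gamma(12, 7)
obs 3: x=6 → posterior Gamma(18, 8)
obs 4: x=1 → posterior Gamma(19, 9)
obs 5: x=5 → posterior Gamma(24, 10)
obs 6: x=0 → posterior Gamma(24, 11)
obs 7: x=2 → posterior Gamma(26, 12)
obs 8: x=0 → posterior Gamma(26, 13)
obs 9: x=5 → posterior Gamma(31, 14)
obs 10: x=0 → posterior Gamma(31, 15)
obs 11: x=5 → posterior Gamma(36, 16)
obs 12: x=1 → posterior Gamma(37, 17)
obs 13: x=5 → posterior Gamma(42, 18)

k = 5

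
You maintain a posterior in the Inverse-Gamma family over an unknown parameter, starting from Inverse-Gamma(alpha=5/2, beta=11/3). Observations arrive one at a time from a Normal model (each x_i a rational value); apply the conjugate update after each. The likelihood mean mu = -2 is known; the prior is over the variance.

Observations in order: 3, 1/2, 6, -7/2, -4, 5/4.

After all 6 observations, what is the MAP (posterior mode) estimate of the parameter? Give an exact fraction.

obs 1: x=3 → posterior Inverse-Gamma(3, 97/6)
obs 2: x=1/2 → posterior Inverse-Gamma(7/2, 463/24)
obs 3: x=6 → posterior Inverse-Gamma(4, 1231/24)
obs 4: x=-7/2 → posterior Inverse-Gamma(9/2, 629/12)
obs 5: x=-4 → posterior Inverse-Gamma(5, 653/12)
obs 6: x=5/4 → posterior Inverse-Gamma(11/2, 5731/96)

5731/624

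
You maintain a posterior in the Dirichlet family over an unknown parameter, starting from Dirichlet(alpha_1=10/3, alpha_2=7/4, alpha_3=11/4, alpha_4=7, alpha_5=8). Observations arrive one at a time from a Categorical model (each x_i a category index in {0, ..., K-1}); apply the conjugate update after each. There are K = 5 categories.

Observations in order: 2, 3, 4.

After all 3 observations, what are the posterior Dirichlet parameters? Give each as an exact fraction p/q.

alpha_1=10/3, alpha_2=7/4, alpha_3=15/4, alpha_4=8, alpha_5=9

obs 1: x=2 → posterior Dirichlet(10/3, 7/4, 15/4, 7, 8)
obs 2: x=3 → posterior Dirichlet(10/3, 7/4, 15/4, 8, 8)
obs 3: x=4 → posterior Dirichlet(10/3, 7/4, 15/4, 8, 9)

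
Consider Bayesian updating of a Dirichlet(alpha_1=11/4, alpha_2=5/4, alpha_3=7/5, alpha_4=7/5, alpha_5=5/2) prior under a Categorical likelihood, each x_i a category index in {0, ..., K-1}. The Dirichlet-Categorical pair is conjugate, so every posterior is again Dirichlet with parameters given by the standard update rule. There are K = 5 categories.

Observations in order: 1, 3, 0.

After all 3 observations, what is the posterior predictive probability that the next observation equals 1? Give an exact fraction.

15/82

obs 1: x=1 → posterior Dirichlet(11/4, 9/4, 7/5, 7/5, 5/2)
obs 2: x=3 → posterior Dirichlet(11/4, 9/4, 7/5, 12/5, 5/2)
obs 3: x=0 → posterior Dirichlet(15/4, 9/4, 7/5, 12/5, 5/2)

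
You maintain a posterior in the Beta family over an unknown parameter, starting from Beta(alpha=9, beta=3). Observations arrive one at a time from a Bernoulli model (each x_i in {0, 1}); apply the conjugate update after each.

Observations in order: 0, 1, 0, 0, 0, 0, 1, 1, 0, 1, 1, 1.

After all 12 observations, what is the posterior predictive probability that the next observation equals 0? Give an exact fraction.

obs 1: x=0 → posterior Beta(9, 4)
obs 2: x=1 → posterior Beta(10, 4)
obs 3: x=0 → posterior Beta(10, 5)
obs 4: x=0 → posterior Beta(10, 6)
obs 5: x=0 → posterior Beta(10, 7)
obs 6: x=0 → posterior Beta(10, 8)
obs 7: x=1 → posterior Beta(11, 8)
obs 8: x=1 → posterior Beta(12, 8)
obs 9: x=0 → posterior Beta(12, 9)
obs 10: x=1 → posterior Beta(13, 9)
obs 11: x=1 → posterior Beta(14, 9)
obs 12: x=1 → posterior Beta(15, 9)

3/8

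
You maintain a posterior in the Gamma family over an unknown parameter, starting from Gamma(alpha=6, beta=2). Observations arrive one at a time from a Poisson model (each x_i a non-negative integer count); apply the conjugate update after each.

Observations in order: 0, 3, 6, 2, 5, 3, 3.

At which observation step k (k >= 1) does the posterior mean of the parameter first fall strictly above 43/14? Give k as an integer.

k = 5

obs 1: x=0 → posterior Gamma(6, 3)
obs 2: x=3 → posterior Gamma(9, 4)
obs 3: x=6 → posterior Gamma(15, 5)
obs 4: x=2 → posterior Gamma(17, 6)
obs 5: x=5 → posterior Gamma(22, 7)
obs 6: x=3 → posterior Gamma(25, 8)
obs 7: x=3 → posterior Gamma(28, 9)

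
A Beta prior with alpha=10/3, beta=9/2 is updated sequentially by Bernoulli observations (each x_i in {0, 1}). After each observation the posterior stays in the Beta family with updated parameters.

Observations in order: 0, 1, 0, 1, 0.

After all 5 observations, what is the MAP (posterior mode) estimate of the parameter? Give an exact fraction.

2/5

obs 1: x=0 → posterior Beta(10/3, 11/2)
obs 2: x=1 → posterior Beta(13/3, 11/2)
obs 3: x=0 → posterior Beta(13/3, 13/2)
obs 4: x=1 → posterior Beta(16/3, 13/2)
obs 5: x=0 → posterior Beta(16/3, 15/2)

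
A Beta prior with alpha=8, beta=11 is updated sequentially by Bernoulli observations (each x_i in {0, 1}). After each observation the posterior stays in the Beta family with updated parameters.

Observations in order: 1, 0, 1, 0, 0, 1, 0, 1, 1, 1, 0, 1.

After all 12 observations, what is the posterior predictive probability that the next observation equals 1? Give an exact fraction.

15/31

obs 1: x=1 → posterior Beta(9, 11)
obs 2: x=0 → posterior Beta(9, 12)
obs 3: x=1 → posterior Beta(10, 12)
obs 4: x=0 → posterior Beta(10, 13)
obs 5: x=0 → posterior Beta(10, 14)
obs 6: x=1 → posterior Beta(11, 14)
obs 7: x=0 → posterior Beta(11, 15)
obs 8: x=1 → posterior Beta(12, 15)
obs 9: x=1 → posterior Beta(13, 15)
obs 10: x=1 → posterior Beta(14, 15)
obs 11: x=0 → posterior Beta(14, 16)
obs 12: x=1 → posterior Beta(15, 16)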